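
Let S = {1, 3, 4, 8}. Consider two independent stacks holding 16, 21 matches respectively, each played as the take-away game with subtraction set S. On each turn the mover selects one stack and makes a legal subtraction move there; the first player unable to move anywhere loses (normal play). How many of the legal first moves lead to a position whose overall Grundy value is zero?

All stacks use S = {1, 3, 4, 8}:
G(0) = 0
G(1) = mex{0} = 1
G(2) = mex{1} = 0
G(3) = mex{0,0} = 1
G(4) = mex{1,1,0} = 2
G(5) = mex{2,0,1} = 3
G(6) = mex{3,1,0} = 2
G(7) = mex{2,2,1} = 0
G(8) = mex{0,3,2,0} = 1
G(9) = mex{1,2,3,1} = 0
G(10) = mex{0,0,2,0} = 1
G(11) = mex{1,1,0,1} = 2
G(12) = mex{2,0,1,2} = 3
G(13) = mex{3,1,0,3} = 2
G(14) = mex{2,2,1,2} = 0
G(15) = mex{0,3,2,0} = 1
G(16) = mex{1,2,3,1} = 0
G(17) = mex{0,0,2,0} = 1
G(18) = mex{1,1,0,1} = 2
G(19) = mex{2,0,1,2} = 3
G(20) = mex{3,1,0,3} = 2
G(21) = mex{2,2,1,2} = 0
Stack A: G(16) = 0.
Stack B: G(21) = 0.
Combined Grundy value = 0 ⊕ 0 = 0.
A winning move leaves total XOR = 0, i.e. changes one component's Grundy value g to g ⊕ X where X is the current total.
Stack A: target g' = 0⊕0 = 0, but every legal move changes the Grundy value (mex property), so 0 moves.
Stack B: target g' = 0⊕0 = 0, but every legal move changes the Grundy value (mex property), so 0 moves.

0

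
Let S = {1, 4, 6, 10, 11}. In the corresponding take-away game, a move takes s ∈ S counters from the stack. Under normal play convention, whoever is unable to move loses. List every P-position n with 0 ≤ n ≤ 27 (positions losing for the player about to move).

0, 2, 5, 7, 14, 19, 21, 26

G(0) = 0
G(1) = mex{0} = 1
G(2) = mex{1} = 0
G(3) = mex{0} = 1
G(4) = mex{1,0} = 2
G(5) = mex{2,1} = 0
G(6) = mex{0,0,0} = 1
G(7) = mex{1,1,1} = 0
G(8) = mex{0,2,0} = 1
G(9) = mex{1,0,1} = 2
G(10) = mex{2,1,2,0} = 3
G(11) = mex{3,0,0,1,0} = 2
G(12) = mex{2,1,1,0,1} = 3
G(13) = mex{3,2,0,1,0} = 4
G(14) = mex{4,3,1,2,1} = 0
G(15) = mex{0,2,2,0,2} = 1
G(16) = mex{1,3,3,1,0} = 2
G(17) = mex{2,4,2,0,1} = 3
G(18) = mex{3,0,3,1,0} = 2
G(19) = mex{2,1,4,2,1} = 0
G(20) = mex{0,2,0,3,2} = 1
G(21) = mex{1,3,1,2,3} = 0
G(22) = mex{0,2,2,3,2} = 1
G(23) = mex{1,0,3,4,3} = 2
G(24) = mex{2,1,2,0,4} = 3
G(25) = mex{3,0,0,1,0} = 2
G(26) = mex{2,1,1,2,1} = 0
G(27) = mex{0,2,0,3,2} = 1
P-positions are exactly the n with G(n) = 0.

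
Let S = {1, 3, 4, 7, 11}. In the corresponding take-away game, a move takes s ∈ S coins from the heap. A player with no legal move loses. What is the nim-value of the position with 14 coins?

2

n :  0  1  2  3  4  5  6  7  8  9 10 11 12 13 14
G :  0  1  0  1  2  3  2  3  0  1  0  1  2  3  2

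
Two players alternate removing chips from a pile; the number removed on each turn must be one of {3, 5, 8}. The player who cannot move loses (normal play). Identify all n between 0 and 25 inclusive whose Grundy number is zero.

G(0) = 0
G(1) = mex{} = 0
G(2) = mex{} = 0
G(3) = mex{0} = 1
G(4) = mex{0} = 1
G(5) = mex{0,0} = 1
G(6) = mex{1,0} = 2
G(7) = mex{1,0} = 2
G(8) = mex{1,1,0} = 2
G(9) = mex{2,1,0} = 3
G(10) = mex{2,1,0} = 3
G(11) = mex{2,2,1} = 0
G(12) = mex{3,2,1} = 0
G(13) = mex{3,2,1} = 0
G(14) = mex{0,3,2} = 1
G(15) = mex{0,3,2} = 1
G(16) = mex{0,0,2} = 1
G(17) = mex{1,0,3} = 2
G(18) = mex{1,0,3} = 2
G(19) = mex{1,1,0} = 2
G(20) = mex{2,1,0} = 3
G(21) = mex{2,1,0} = 3
G(22) = mex{2,2,1} = 0
G(23) = mex{3,2,1} = 0
G(24) = mex{3,2,1} = 0
G(25) = mex{0,3,2} = 1
P-positions are exactly the n with G(n) = 0.

0, 1, 2, 11, 12, 13, 22, 23, 24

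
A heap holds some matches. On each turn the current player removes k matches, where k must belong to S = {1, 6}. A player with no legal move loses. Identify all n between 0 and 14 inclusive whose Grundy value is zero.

G(0) = 0
G(1) = mex{0} = 1
G(2) = mex{1} = 0
G(3) = mex{0} = 1
G(4) = mex{1} = 0
G(5) = mex{0} = 1
G(6) = mex{1,0} = 2
G(7) = mex{2,1} = 0
G(8) = mex{0,0} = 1
G(9) = mex{1,1} = 0
G(10) = mex{0,0} = 1
G(11) = mex{1,1} = 0
G(12) = mex{0,2} = 1
G(13) = mex{1,0} = 2
G(14) = mex{2,1} = 0
P-positions are exactly the n with G(n) = 0.

0, 2, 4, 7, 9, 11, 14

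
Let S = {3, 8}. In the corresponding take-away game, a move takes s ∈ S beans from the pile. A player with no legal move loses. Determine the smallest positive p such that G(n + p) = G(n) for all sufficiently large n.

n :  0  1  2  3  4  5  6  7  8  9 10 11 12 13 14 15 16 17 18 19 20 21 22 23
G :  0  0  0  1  1  1  0  0  2  1  1  0  0  0  1  1  1  0  0  2  1  1  0  0
G(n+11) = G(n) holds for n = 0,…,7 (a full window of length max(S) = 8), so the sequence is purely periodic with period 11.

11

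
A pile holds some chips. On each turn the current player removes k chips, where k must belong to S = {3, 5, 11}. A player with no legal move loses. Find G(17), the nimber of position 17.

n :  0  1  2  3  4  5  6  7  8  9 10 11 12 13 14 15 16 17
G :  0  0  0  1  1  1  2  2  0  0  0  1  1  1  2  2  0  0

0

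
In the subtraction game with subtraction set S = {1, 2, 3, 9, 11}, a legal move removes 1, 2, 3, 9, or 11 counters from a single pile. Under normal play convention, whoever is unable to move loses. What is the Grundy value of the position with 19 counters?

3

G(0) = 0
G(1) = mex{0} = 1
G(2) = mex{1,0} = 2
G(3) = mex{2,1,0} = 3
G(4) = mex{3,2,1} = 0
G(5) = mex{0,3,2} = 1
G(6) = mex{1,0,3} = 2
G(7) = mex{2,1,0} = 3
G(8) = mex{3,2,1} = 0
G(9) = mex{0,3,2,0} = 1
G(10) = mex{1,0,3,1} = 2
G(11) = mex{2,1,0,2,0} = 3
G(12) = mex{3,2,1,3,1} = 0
G(13) = mex{0,3,2,0,2} = 1
G(14) = mex{1,0,3,1,3} = 2
G(15) = mex{2,1,0,2,0} = 3
G(16) = mex{3,2,1,3,1} = 0
G(17) = mex{0,3,2,0,2} = 1
G(18) = mex{1,0,3,1,3} = 2
G(19) = mex{2,1,0,2,0} = 3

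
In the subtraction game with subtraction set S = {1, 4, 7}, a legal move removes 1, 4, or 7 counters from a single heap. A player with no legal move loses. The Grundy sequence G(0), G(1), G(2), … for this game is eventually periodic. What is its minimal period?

G(0) = 0
G(1) = mex{0} = 1
G(2) = mex{1} = 0
G(3) = mex{0} = 1
G(4) = mex{1,0} = 2
G(5) = mex{2,1} = 0
G(6) = mex{0,0} = 1
G(7) = mex{1,1,0} = 2
G(8) = mex{2,2,1} = 0
G(9) = mex{0,0,0} = 1
G(10) = mex{1,1,1} = 0
G(11) = mex{0,2,2} = 1
G(12) = mex{1,0,0} = 2
G(13) = mex{2,1,1} = 0
G(14) = mex{0,0,2} = 1
G(15) = mex{1,1,0} = 2
G(16) = mex{2,2,1} = 0
G(17) = mex{0,0,0} = 1
G(n+8) = G(n) holds for n = 0,…,6 (a full window of length max(S) = 7), so the sequence is purely periodic with period 8.

8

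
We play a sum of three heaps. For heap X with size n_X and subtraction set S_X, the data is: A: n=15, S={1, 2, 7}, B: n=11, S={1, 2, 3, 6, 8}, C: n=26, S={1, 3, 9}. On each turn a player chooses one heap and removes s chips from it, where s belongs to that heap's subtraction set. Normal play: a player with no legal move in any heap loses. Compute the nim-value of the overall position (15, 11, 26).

Heap A, S = {1, 2, 7}:
n :  0  1  2  3  4  5  6  7  8  9 10 11 12 13 14 15
G :  0  1  2  0  1  2  0  1  2  0  1  2  0  1  2  0
G_A(15) = 0.
Heap B, S = {1, 2, 3, 6, 8}:
G(0) = 0
G(1) = mex{0} = 1
G(2) = mex{1,0} = 2
G(3) = mex{2,1,0} = 3
G(4) = mex{3,2,1} = 0
G(5) = mex{0,3,2} = 1
G(6) = mex{1,0,3,0} = 2
G(7) = mex{2,1,0,1} = 3
G(8) = mex{3,2,1,2,0} = 4
G(9) = mex{4,3,2,3,1} = 0
G(10) = mex{0,4,3,0,2} = 1
G(11) = mex{1,0,4,1,3} = 2
G_B(11) = 2.
Heap C, S = {1, 3, 9}:
n :  0  1  2  3  4  5  6  7  8  9 10 11 12 13 14 15 16 17 18 19 20 21 22 23 24 25 26
G :  0  1  0  1  0  1  0  1  0  1  0  1  0  1  0  1  0  1  0  1  0  1  0  1  0  1  0
G_C(26) = 0.
Combined Grundy value = 0 ⊕ 2 ⊕ 0 = 2.

2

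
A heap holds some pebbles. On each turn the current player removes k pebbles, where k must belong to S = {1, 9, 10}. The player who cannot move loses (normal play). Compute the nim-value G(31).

G(0) = 0
G(1) = mex{0} = 1
G(2) = mex{1} = 0
G(3) = mex{0} = 1
G(4) = mex{1} = 0
G(5) = mex{0} = 1
G(6) = mex{1} = 0
G(7) = mex{0} = 1
G(8) = mex{1} = 0
G(9) = mex{0,0} = 1
G(10) = mex{1,1,0} = 2
G(11) = mex{2,0,1} = 3
G(12) = mex{3,1,0} = 2
G(13) = mex{2,0,1} = 3
G(14) = mex{3,1,0} = 2
G(15) = mex{2,0,1} = 3
G(16) = mex{3,1,0} = 2
G(17) = mex{2,0,1} = 3
G(18) = mex{3,1,0} = 2
G(19) = mex{2,2,1} = 0
G(20) = mex{0,3,2} = 1
G(21) = mex{1,2,3} = 0
G(22) = mex{0,3,2} = 1
G(23) = mex{1,2,3} = 0
G(24) = mex{0,3,2} = 1
G(25) = mex{1,2,3} = 0
G(26) = mex{0,3,2} = 1
G(27) = mex{1,2,3} = 0
G(28) = mex{0,0,2} = 1
G(29) = mex{1,1,0} = 2
G(30) = mex{2,0,1} = 3
G(31) = mex{3,1,0} = 2

2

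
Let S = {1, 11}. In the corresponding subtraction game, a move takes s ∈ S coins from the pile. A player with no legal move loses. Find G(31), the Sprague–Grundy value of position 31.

n :  0  1  2  3  4  5  6  7  8  9 10 11 12 13 14 15 16 17 18 19 20 21 22 23 24 25 26 27 28 29 30 31
G :  0  1  0  1  0  1  0  1  0  1  0  1  0  1  0  1  0  1  0  1  0  1  0  1  0  1  0  1  0  1  0  1

1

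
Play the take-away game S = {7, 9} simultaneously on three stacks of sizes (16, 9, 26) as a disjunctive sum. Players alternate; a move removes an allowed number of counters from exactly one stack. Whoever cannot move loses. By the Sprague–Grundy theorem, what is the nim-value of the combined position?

0

All stacks use S = {7, 9}:
G(0) = 0
G(1) = mex{} = 0
G(2) = mex{} = 0
G(3) = mex{} = 0
G(4) = mex{} = 0
G(5) = mex{} = 0
G(6) = mex{} = 0
G(7) = mex{0} = 1
G(8) = mex{0} = 1
G(9) = mex{0,0} = 1
G(10) = mex{0,0} = 1
G(11) = mex{0,0} = 1
G(12) = mex{0,0} = 1
G(13) = mex{0,0} = 1
G(14) = mex{1,0} = 2
G(15) = mex{1,0} = 2
G(16) = mex{1,1} = 0
G(17) = mex{1,1} = 0
G(18) = mex{1,1} = 0
G(19) = mex{1,1} = 0
G(20) = mex{1,1} = 0
G(21) = mex{2,1} = 0
G(22) = mex{2,1} = 0
G(23) = mex{0,2} = 1
G(24) = mex{0,2} = 1
G(25) = mex{0,0} = 1
G(26) = mex{0,0} = 1
Stack A: G(16) = 0.
Stack B: G(9) = 1.
Stack C: G(26) = 1.
Combined Grundy value = 0 ⊕ 1 ⊕ 1 = 0.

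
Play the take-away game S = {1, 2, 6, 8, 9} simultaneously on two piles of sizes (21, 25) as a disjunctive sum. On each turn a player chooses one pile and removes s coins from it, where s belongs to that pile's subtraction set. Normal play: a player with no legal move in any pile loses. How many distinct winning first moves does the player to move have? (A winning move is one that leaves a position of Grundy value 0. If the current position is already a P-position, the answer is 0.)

All piles use S = {1, 2, 6, 8, 9}:
n :  0  1  2  3  4  5  6  7  8  9 10 11 12 13 14 15 16 17 18 19 20 21 22 23 24 25
G :  0  1  2  0  1  2  3  0  1  2  0  1  2  3  0  1  2  0  1  2  3  0  1  2  0  1
Pile A: G(21) = 0.
Pile B: G(25) = 1.
Combined Grundy value = 0 ⊕ 1 = 1.
A winning move leaves total XOR = 0, i.e. changes one component's Grundy value g to g ⊕ X where X is the current total.
Pile A: need g' = 0⊕1 = 1. Options: 21−1→G=3, 21−2→G=2, 21−6→G=1, 21−8→G=3, 21−9→G=2. Hits: 1.
Pile B: need g' = 1⊕1 = 0. Options: 25−1→G=0, 25−2→G=2, 25−6→G=2, 25−8→G=0, 25−9→G=2. Hits: 2.

3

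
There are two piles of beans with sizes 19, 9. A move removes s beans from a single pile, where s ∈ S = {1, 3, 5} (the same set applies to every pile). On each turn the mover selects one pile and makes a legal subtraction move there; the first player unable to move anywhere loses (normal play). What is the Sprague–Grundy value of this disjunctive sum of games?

0

All piles use S = {1, 3, 5}:
G(0) = 0
G(1) = mex{0} = 1
G(2) = mex{1} = 0
G(3) = mex{0,0} = 1
G(4) = mex{1,1} = 0
G(5) = mex{0,0,0} = 1
G(6) = mex{1,1,1} = 0
G(7) = mex{0,0,0} = 1
G(8) = mex{1,1,1} = 0
G(9) = mex{0,0,0} = 1
G(10) = mex{1,1,1} = 0
G(11) = mex{0,0,0} = 1
G(12) = mex{1,1,1} = 0
G(13) = mex{0,0,0} = 1
G(14) = mex{1,1,1} = 0
G(15) = mex{0,0,0} = 1
G(16) = mex{1,1,1} = 0
G(17) = mex{0,0,0} = 1
G(18) = mex{1,1,1} = 0
G(19) = mex{0,0,0} = 1
Pile A: G(19) = 1.
Pile B: G(9) = 1.
Combined Grundy value = 1 ⊕ 1 = 0.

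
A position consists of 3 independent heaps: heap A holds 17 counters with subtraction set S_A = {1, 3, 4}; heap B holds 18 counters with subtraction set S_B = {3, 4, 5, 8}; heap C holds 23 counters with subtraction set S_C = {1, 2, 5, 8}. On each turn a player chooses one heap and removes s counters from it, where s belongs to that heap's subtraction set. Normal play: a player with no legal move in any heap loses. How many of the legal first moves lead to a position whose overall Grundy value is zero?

Heap A, S = {1, 3, 4}:
n :  0  1  2  3  4  5  6  7  8  9 10 11 12 13 14 15 16 17
G :  0  1  0  1  2  3  2  0  1  0  1  2  3  2  0  1  0  1
G_A(17) = 1.
Heap B, S = {3, 4, 5, 8}:
G(0) = 0
G(1) = mex{} = 0
G(2) = mex{} = 0
G(3) = mex{0} = 1
G(4) = mex{0,0} = 1
G(5) = mex{0,0,0} = 1
G(6) = mex{1,0,0} = 2
G(7) = mex{1,1,0} = 2
G(8) = mex{1,1,1,0} = 2
G(9) = mex{2,1,1,0} = 3
G(10) = mex{2,2,1,0} = 3
G(11) = mex{2,2,2,1} = 0
G(12) = mex{3,2,2,1} = 0
G(13) = mex{3,3,2,1} = 0
G(14) = mex{0,3,3,2} = 1
G(15) = mex{0,0,3,2} = 1
G(16) = mex{0,0,0,2} = 1
G(17) = mex{1,0,0,3} = 2
G(18) = mex{1,1,0,3} = 2
G_B(18) = 2.
Heap C, S = {1, 2, 5, 8}:
G(0) = 0
G(1) = mex{0} = 1
G(2) = mex{1,0} = 2
G(3) = mex{2,1} = 0
G(4) = mex{0,2} = 1
G(5) = mex{1,0,0} = 2
G(6) = mex{2,1,1} = 0
G(7) = mex{0,2,2} = 1
G(8) = mex{1,0,0,0} = 2
G(9) = mex{2,1,1,1} = 0
G(10) = mex{0,2,2,2} = 1
G(11) = mex{1,0,0,0} = 2
G(12) = mex{2,1,1,1} = 0
G(13) = mex{0,2,2,2} = 1
G(14) = mex{1,0,0,0} = 2
G(15) = mex{2,1,1,1} = 0
G(16) = mex{0,2,2,2} = 1
G(17) = mex{1,0,0,0} = 2
G(18) = mex{2,1,1,1} = 0
G(19) = mex{0,2,2,2} = 1
G(20) = mex{1,0,0,0} = 2
G(21) = mex{2,1,1,1} = 0
G(22) = mex{0,2,2,2} = 1
G(23) = mex{1,0,0,0} = 2
G_C(23) = 2.
Combined Grundy value = 1 ⊕ 2 ⊕ 2 = 1.
A winning move leaves total XOR = 0, i.e. changes one component's Grundy value g to g ⊕ X where X is the current total.
Heap A: need g' = 1⊕1 = 0. Options: 17−1→G=0, 17−3→G=0, 17−4→G=2. Hits: 2.
Heap B: need g' = 2⊕1 = 3. Options: 18−3→G=1, 18−4→G=1, 18−5→G=0, 18−8→G=3. Hits: 1.
Heap C: need g' = 2⊕1 = 3. Options: 23−1→G=1, 23−2→G=0, 23−5→G=0, 23−8→G=0. Hits: 0.

3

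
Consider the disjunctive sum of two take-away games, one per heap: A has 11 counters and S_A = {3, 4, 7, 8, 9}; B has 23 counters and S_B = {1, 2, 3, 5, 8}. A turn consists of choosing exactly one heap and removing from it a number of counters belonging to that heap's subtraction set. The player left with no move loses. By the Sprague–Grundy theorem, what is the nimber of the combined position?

0

Heap A, S = {3, 4, 7, 8, 9}:
n :  0  1  2  3  4  5  6  7  8  9 10 11
G :  0  0  0  1  1  1  2  2  2  3  3  3
G_A(11) = 3.
Heap B, S = {1, 2, 3, 5, 8}:
G(0) = 0
G(1) = mex{0} = 1
G(2) = mex{1,0} = 2
G(3) = mex{2,1,0} = 3
G(4) = mex{3,2,1} = 0
G(5) = mex{0,3,2,0} = 1
G(6) = mex{1,0,3,1} = 2
G(7) = mex{2,1,0,2} = 3
G(8) = mex{3,2,1,3,0} = 4
G(9) = mex{4,3,2,0,1} = 5
G(10) = mex{5,4,3,1,2} = 0
G(11) = mex{0,5,4,2,3} = 1
G(12) = mex{1,0,5,3,0} = 2
G(13) = mex{2,1,0,4,1} = 3
G(14) = mex{3,2,1,5,2} = 0
G(15) = mex{0,3,2,0,3} = 1
G(16) = mex{1,0,3,1,4} = 2
G(17) = mex{2,1,0,2,5} = 3
G(18) = mex{3,2,1,3,0} = 4
G(19) = mex{4,3,2,0,1} = 5
G(20) = mex{5,4,3,1,2} = 0
G(21) = mex{0,5,4,2,3} = 1
G(22) = mex{1,0,5,3,0} = 2
G(23) = mex{2,1,0,4,1} = 3
G_B(23) = 3.
Combined Grundy value = 3 ⊕ 3 = 0.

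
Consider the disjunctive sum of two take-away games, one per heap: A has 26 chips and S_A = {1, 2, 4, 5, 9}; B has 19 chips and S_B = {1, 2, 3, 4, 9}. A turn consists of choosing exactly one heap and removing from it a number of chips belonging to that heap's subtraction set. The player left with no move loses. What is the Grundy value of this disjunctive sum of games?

Heap A, S = {1, 2, 4, 5, 9}:
n :  0  1  2  3  4  5  6  7  8  9 10 11 12 13 14 15 16 17 18 19 20 21 22 23 24 25 26
G :  0  1  2  0  1  2  0  1  2  3  4  5  3  0  1  2  0  1  2  0  1  2  3  4  5  3  0
G_A(26) = 0.
Heap B, S = {1, 2, 3, 4, 9}:
G(0) = 0
G(1) = mex{0} = 1
G(2) = mex{1,0} = 2
G(3) = mex{2,1,0} = 3
G(4) = mex{3,2,1,0} = 4
G(5) = mex{4,3,2,1} = 0
G(6) = mex{0,4,3,2} = 1
G(7) = mex{1,0,4,3} = 2
G(8) = mex{2,1,0,4} = 3
G(9) = mex{3,2,1,0,0} = 4
G(10) = mex{4,3,2,1,1} = 0
G(11) = mex{0,4,3,2,2} = 1
G(12) = mex{1,0,4,3,3} = 2
G(13) = mex{2,1,0,4,4} = 3
G(14) = mex{3,2,1,0,0} = 4
G(15) = mex{4,3,2,1,1} = 0
G(16) = mex{0,4,3,2,2} = 1
G(17) = mex{1,0,4,3,3} = 2
G(18) = mex{2,1,0,4,4} = 3
G(19) = mex{3,2,1,0,0} = 4
G_B(19) = 4.
Combined Grundy value = 0 ⊕ 4 = 4.

4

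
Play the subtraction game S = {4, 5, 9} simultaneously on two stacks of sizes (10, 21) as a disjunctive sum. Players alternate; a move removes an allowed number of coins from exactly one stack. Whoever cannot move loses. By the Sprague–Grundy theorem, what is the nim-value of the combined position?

0

All stacks use S = {4, 5, 9}:
G(0) = 0
G(1) = mex{} = 0
G(2) = mex{} = 0
G(3) = mex{} = 0
G(4) = mex{0} = 1
G(5) = mex{0,0} = 1
G(6) = mex{0,0} = 1
G(7) = mex{0,0} = 1
G(8) = mex{1,0} = 2
G(9) = mex{1,1,0} = 2
G(10) = mex{1,1,0} = 2
G(11) = mex{1,1,0} = 2
G(12) = mex{2,1,0} = 3
G(13) = mex{2,2,1} = 0
G(14) = mex{2,2,1} = 0
G(15) = mex{2,2,1} = 0
G(16) = mex{3,2,1} = 0
G(17) = mex{0,3,2} = 1
G(18) = mex{0,0,2} = 1
G(19) = mex{0,0,2} = 1
G(20) = mex{0,0,2} = 1
G(21) = mex{1,0,3} = 2
Stack A: G(10) = 2.
Stack B: G(21) = 2.
Combined Grundy value = 2 ⊕ 2 = 0.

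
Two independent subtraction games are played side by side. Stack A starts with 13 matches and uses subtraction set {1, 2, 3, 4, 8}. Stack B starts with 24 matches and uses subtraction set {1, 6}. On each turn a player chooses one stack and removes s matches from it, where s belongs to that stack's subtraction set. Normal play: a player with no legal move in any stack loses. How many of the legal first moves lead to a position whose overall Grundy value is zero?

1

Stack A, S = {1, 2, 3, 4, 8}:
G(0) = 0
G(1) = mex{0} = 1
G(2) = mex{1,0} = 2
G(3) = mex{2,1,0} = 3
G(4) = mex{3,2,1,0} = 4
G(5) = mex{4,3,2,1} = 0
G(6) = mex{0,4,3,2} = 1
G(7) = mex{1,0,4,3} = 2
G(8) = mex{2,1,0,4,0} = 3
G(9) = mex{3,2,1,0,1} = 4
G(10) = mex{4,3,2,1,2} = 0
G(11) = mex{0,4,3,2,3} = 1
G(12) = mex{1,0,4,3,4} = 2
G(13) = mex{2,1,0,4,0} = 3
G_A(13) = 3.
Stack B, S = {1, 6}:
G(0) = 0
G(1) = mex{0} = 1
G(2) = mex{1} = 0
G(3) = mex{0} = 1
G(4) = mex{1} = 0
G(5) = mex{0} = 1
G(6) = mex{1,0} = 2
G(7) = mex{2,1} = 0
G(8) = mex{0,0} = 1
G(9) = mex{1,1} = 0
G(10) = mex{0,0} = 1
G(11) = mex{1,1} = 0
G(12) = mex{0,2} = 1
G(13) = mex{1,0} = 2
G(14) = mex{2,1} = 0
G(15) = mex{0,0} = 1
G(16) = mex{1,1} = 0
G(17) = mex{0,0} = 1
G(18) = mex{1,1} = 0
G(19) = mex{0,2} = 1
G(20) = mex{1,0} = 2
G(21) = mex{2,1} = 0
G(22) = mex{0,0} = 1
G(23) = mex{1,1} = 0
G(24) = mex{0,0} = 1
G_B(24) = 1.
Combined Grundy value = 3 ⊕ 1 = 2.
A winning move leaves total XOR = 0, i.e. changes one component's Grundy value g to g ⊕ X where X is the current total.
Stack A: need g' = 3⊕2 = 1. Options: 13−1→G=2, 13−2→G=1, 13−3→G=0, 13−4→G=4, 13−8→G=0. Hits: 1.
Stack B: need g' = 1⊕2 = 3. Options: 24−1→G=0, 24−6→G=0. Hits: 0.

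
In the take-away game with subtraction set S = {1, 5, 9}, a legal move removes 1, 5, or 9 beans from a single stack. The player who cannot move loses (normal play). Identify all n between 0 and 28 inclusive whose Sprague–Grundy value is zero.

0, 2, 4, 6, 8, 10, 12, 14, 16, 18, 20, 22, 24, 26, 28

n :  0  1  2  3  4  5  6  7  8  9 10 11 12 13 14 15 16 17 18 19 20 21 22 23 24 25 26 27 28
G :  0  1  0  1  0  1  0  1  0  1  0  1  0  1  0  1  0  1  0  1  0  1  0  1  0  1  0  1  0
P-positions are exactly the n with G(n) = 0.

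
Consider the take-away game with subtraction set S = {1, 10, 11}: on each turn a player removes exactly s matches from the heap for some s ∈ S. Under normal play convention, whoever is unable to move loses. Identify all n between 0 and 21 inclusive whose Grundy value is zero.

0, 2, 4, 6, 8, 20

G(0) = 0
G(1) = mex{0} = 1
G(2) = mex{1} = 0
G(3) = mex{0} = 1
G(4) = mex{1} = 0
G(5) = mex{0} = 1
G(6) = mex{1} = 0
G(7) = mex{0} = 1
G(8) = mex{1} = 0
G(9) = mex{0} = 1
G(10) = mex{1,0} = 2
G(11) = mex{2,1,0} = 3
G(12) = mex{3,0,1} = 2
G(13) = mex{2,1,0} = 3
G(14) = mex{3,0,1} = 2
G(15) = mex{2,1,0} = 3
G(16) = mex{3,0,1} = 2
G(17) = mex{2,1,0} = 3
G(18) = mex{3,0,1} = 2
G(19) = mex{2,1,0} = 3
G(20) = mex{3,2,1} = 0
G(21) = mex{0,3,2} = 1
P-positions are exactly the n with G(n) = 0.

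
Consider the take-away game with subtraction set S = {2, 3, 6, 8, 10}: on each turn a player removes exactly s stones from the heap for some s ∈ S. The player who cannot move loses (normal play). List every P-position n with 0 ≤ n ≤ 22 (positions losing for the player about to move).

G(0) = 0
G(1) = mex{} = 0
G(2) = mex{0} = 1
G(3) = mex{0,0} = 1
G(4) = mex{1,0} = 2
G(5) = mex{1,1} = 0
G(6) = mex{2,1,0} = 3
G(7) = mex{0,2,0} = 1
G(8) = mex{3,0,1,0} = 2
G(9) = mex{1,3,1,0} = 2
G(10) = mex{2,1,2,1,0} = 3
G(11) = mex{2,2,0,1,0} = 3
G(12) = mex{3,2,3,2,1} = 0
G(13) = mex{3,3,1,0,1} = 2
G(14) = mex{0,3,2,3,2} = 1
G(15) = mex{2,0,2,1,0} = 3
G(16) = mex{1,2,3,2,3} = 0
G(17) = mex{3,1,3,2,1} = 0
G(18) = mex{0,3,0,3,2} = 1
G(19) = mex{0,0,2,3,2} = 1
G(20) = mex{1,0,1,0,3} = 2
G(21) = mex{1,1,3,2,3} = 0
G(22) = mex{2,1,0,1,0} = 3
P-positions are exactly the n with G(n) = 0.

0, 1, 5, 12, 16, 17, 21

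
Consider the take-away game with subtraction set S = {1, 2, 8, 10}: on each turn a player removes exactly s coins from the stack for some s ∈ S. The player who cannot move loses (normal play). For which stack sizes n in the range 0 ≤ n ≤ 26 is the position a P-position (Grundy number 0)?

0, 3, 6, 9, 12, 15, 18, 21, 24

G(0) = 0
G(1) = mex{0} = 1
G(2) = mex{1,0} = 2
G(3) = mex{2,1} = 0
G(4) = mex{0,2} = 1
G(5) = mex{1,0} = 2
G(6) = mex{2,1} = 0
G(7) = mex{0,2} = 1
G(8) = mex{1,0,0} = 2
G(9) = mex{2,1,1} = 0
G(10) = mex{0,2,2,0} = 1
G(11) = mex{1,0,0,1} = 2
G(12) = mex{2,1,1,2} = 0
G(13) = mex{0,2,2,0} = 1
G(14) = mex{1,0,0,1} = 2
G(15) = mex{2,1,1,2} = 0
G(16) = mex{0,2,2,0} = 1
G(17) = mex{1,0,0,1} = 2
G(18) = mex{2,1,1,2} = 0
G(19) = mex{0,2,2,0} = 1
G(20) = mex{1,0,0,1} = 2
G(21) = mex{2,1,1,2} = 0
G(22) = mex{0,2,2,0} = 1
G(23) = mex{1,0,0,1} = 2
G(24) = mex{2,1,1,2} = 0
G(25) = mex{0,2,2,0} = 1
G(26) = mex{1,0,0,1} = 2
P-positions are exactly the n with G(n) = 0.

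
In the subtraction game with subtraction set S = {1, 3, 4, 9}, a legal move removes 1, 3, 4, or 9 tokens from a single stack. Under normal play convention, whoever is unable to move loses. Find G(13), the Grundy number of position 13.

1

G(0) = 0
G(1) = mex{0} = 1
G(2) = mex{1} = 0
G(3) = mex{0,0} = 1
G(4) = mex{1,1,0} = 2
G(5) = mex{2,0,1} = 3
G(6) = mex{3,1,0} = 2
G(7) = mex{2,2,1} = 0
G(8) = mex{0,3,2} = 1
G(9) = mex{1,2,3,0} = 4
G(10) = mex{4,0,2,1} = 3
G(11) = mex{3,1,0,0} = 2
G(12) = mex{2,4,1,1} = 0
G(13) = mex{0,3,4,2} = 1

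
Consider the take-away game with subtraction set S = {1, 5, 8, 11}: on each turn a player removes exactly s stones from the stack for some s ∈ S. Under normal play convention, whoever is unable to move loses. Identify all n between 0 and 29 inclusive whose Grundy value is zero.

0, 2, 4, 6, 16, 18, 20, 22

G(0) = 0
G(1) = mex{0} = 1
G(2) = mex{1} = 0
G(3) = mex{0} = 1
G(4) = mex{1} = 0
G(5) = mex{0,0} = 1
G(6) = mex{1,1} = 0
G(7) = mex{0,0} = 1
G(8) = mex{1,1,0} = 2
G(9) = mex{2,0,1} = 3
G(10) = mex{3,1,0} = 2
G(11) = mex{2,0,1,0} = 3
G(12) = mex{3,1,0,1} = 2
G(13) = mex{2,2,1,0} = 3
G(14) = mex{3,3,0,1} = 2
G(15) = mex{2,2,1,0} = 3
G(16) = mex{3,3,2,1} = 0
G(17) = mex{0,2,3,0} = 1
G(18) = mex{1,3,2,1} = 0
G(19) = mex{0,2,3,2} = 1
G(20) = mex{1,3,2,3} = 0
G(21) = mex{0,0,3,2} = 1
G(22) = mex{1,1,2,3} = 0
G(23) = mex{0,0,3,2} = 1
G(24) = mex{1,1,0,3} = 2
G(25) = mex{2,0,1,2} = 3
G(26) = mex{3,1,0,3} = 2
G(27) = mex{2,0,1,0} = 3
G(28) = mex{3,1,0,1} = 2
G(29) = mex{2,2,1,0} = 3
P-positions are exactly the n with G(n) = 0.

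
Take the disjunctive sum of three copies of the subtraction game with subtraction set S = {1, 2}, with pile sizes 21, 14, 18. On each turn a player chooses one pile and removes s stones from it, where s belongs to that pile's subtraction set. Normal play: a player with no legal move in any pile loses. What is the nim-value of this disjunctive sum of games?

All piles use S = {1, 2}:
n :  0  1  2  3  4  5  6  7  8  9 10 11 12 13 14 15 16 17 18 19 20 21
G :  0  1  2  0  1  2  0  1  2  0  1  2  0  1  2  0  1  2  0  1  2  0
Pile A: G(21) = 0.
Pile B: G(14) = 2.
Pile C: G(18) = 0.
Combined Grundy value = 0 ⊕ 2 ⊕ 0 = 2.

2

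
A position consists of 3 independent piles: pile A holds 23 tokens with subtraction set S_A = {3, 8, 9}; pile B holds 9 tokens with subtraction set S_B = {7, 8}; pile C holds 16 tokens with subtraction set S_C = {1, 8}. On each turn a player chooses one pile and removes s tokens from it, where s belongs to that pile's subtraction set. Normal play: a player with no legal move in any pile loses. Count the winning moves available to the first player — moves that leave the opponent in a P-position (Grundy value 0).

Pile A, S = {3, 8, 9}:
n :  0  1  2  3  4  5  6  7  8  9 10 11 12 13 14 15 16 17 18 19 20 21 22 23
G :  0  0  0  1  1  1  0  0  2  1  1  3  0  0  2  1  1  0  0  0  1  1  1  0
G_A(23) = 0.
Pile B, S = {7, 8}:
G(0) = 0
G(1) = mex{} = 0
G(2) = mex{} = 0
G(3) = mex{} = 0
G(4) = mex{} = 0
G(5) = mex{} = 0
G(6) = mex{} = 0
G(7) = mex{0} = 1
G(8) = mex{0,0} = 1
G(9) = mex{0,0} = 1
G_B(9) = 1.
Pile C, S = {1, 8}:
n :  0  1  2  3  4  5  6  7  8  9 10 11 12 13 14 15 16
G :  0  1  0  1  0  1  0  1  2  0  1  0  1  0  1  0  1
G_C(16) = 1.
Combined Grundy value = 0 ⊕ 1 ⊕ 1 = 0.
A winning move leaves total XOR = 0, i.e. changes one component's Grundy value g to g ⊕ X where X is the current total.
Pile A: target g' = 0⊕0 = 0, but every legal move changes the Grundy value (mex property), so 0 moves.
Pile B: target g' = 1⊕0 = 1, but every legal move changes the Grundy value (mex property), so 0 moves.
Pile C: target g' = 1⊕0 = 1, but every legal move changes the Grundy value (mex property), so 0 moves.

0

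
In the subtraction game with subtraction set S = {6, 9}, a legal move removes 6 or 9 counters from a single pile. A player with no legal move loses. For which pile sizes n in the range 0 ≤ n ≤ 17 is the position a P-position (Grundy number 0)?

n :  0  1  2  3  4  5  6  7  8  9 10 11 12 13 14 15 16 17
G :  0  0  0  0  0  0  1  1  1  1  1  1  2  2  2  0  0  0
P-positions are exactly the n with G(n) = 0.

0, 1, 2, 3, 4, 5, 15, 16, 17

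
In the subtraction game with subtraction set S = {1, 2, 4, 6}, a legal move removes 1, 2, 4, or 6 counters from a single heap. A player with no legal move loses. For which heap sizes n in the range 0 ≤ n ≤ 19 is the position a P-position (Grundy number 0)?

0, 3, 8, 11, 16, 19

G(0) = 0
G(1) = mex{0} = 1
G(2) = mex{1,0} = 2
G(3) = mex{2,1} = 0
G(4) = mex{0,2,0} = 1
G(5) = mex{1,0,1} = 2
G(6) = mex{2,1,2,0} = 3
G(7) = mex{3,2,0,1} = 4
G(8) = mex{4,3,1,2} = 0
G(9) = mex{0,4,2,0} = 1
G(10) = mex{1,0,3,1} = 2
G(11) = mex{2,1,4,2} = 0
G(12) = mex{0,2,0,3} = 1
G(13) = mex{1,0,1,4} = 2
G(14) = mex{2,1,2,0} = 3
G(15) = mex{3,2,0,1} = 4
G(16) = mex{4,3,1,2} = 0
G(17) = mex{0,4,2,0} = 1
G(18) = mex{1,0,3,1} = 2
G(19) = mex{2,1,4,2} = 0
P-positions are exactly the n with G(n) = 0.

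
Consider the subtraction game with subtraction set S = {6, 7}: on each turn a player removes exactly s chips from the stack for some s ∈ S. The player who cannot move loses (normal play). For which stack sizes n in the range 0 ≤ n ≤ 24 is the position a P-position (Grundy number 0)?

n :  0  1  2  3  4  5  6  7  8  9 10 11 12 13 14 15 16 17 18 19 20 21 22 23 24
G :  0  0  0  0  0  0  1  1  1  1  1  1  2  0  0  0  0  0  0  1  1  1  1  1  1
P-positions are exactly the n with G(n) = 0.

0, 1, 2, 3, 4, 5, 13, 14, 15, 16, 17, 18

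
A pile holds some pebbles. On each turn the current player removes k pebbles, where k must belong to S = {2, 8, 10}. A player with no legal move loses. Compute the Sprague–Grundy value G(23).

1

G(0) = 0
G(1) = mex{} = 0
G(2) = mex{0} = 1
G(3) = mex{0} = 1
G(4) = mex{1} = 0
G(5) = mex{1} = 0
G(6) = mex{0} = 1
G(7) = mex{0} = 1
G(8) = mex{1,0} = 2
G(9) = mex{1,0} = 2
G(10) = mex{2,1,0} = 3
G(11) = mex{2,1,0} = 3
G(12) = mex{3,0,1} = 2
G(13) = mex{3,0,1} = 2
G(14) = mex{2,1,0} = 3
G(15) = mex{2,1,0} = 3
G(16) = mex{3,2,1} = 0
G(17) = mex{3,2,1} = 0
G(18) = mex{0,3,2} = 1
G(19) = mex{0,3,2} = 1
G(20) = mex{1,2,3} = 0
G(21) = mex{1,2,3} = 0
G(22) = mex{0,3,2} = 1
G(23) = mex{0,3,2} = 1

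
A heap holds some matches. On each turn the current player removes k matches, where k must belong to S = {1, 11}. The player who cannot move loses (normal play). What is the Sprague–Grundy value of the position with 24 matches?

0

n :  0  1  2  3  4  5  6  7  8  9 10 11 12 13 14 15 16 17 18 19 20 21 22 23 24
G :  0  1  0  1  0  1  0  1  0  1  0  1  0  1  0  1  0  1  0  1  0  1  0  1  0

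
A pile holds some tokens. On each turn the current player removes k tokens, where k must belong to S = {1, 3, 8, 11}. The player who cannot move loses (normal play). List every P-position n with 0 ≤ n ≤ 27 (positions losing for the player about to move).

n :  0  1  2  3  4  5  6  7  8  9 10 11 12 13 14 15 16 17 18 19 20 21 22 23 24 25 26 27
G :  0  1  0  1  0  1  0  1  2  3  2  3  2  3  2  3  0  1  0  1  0  1  0  1  2  3  2  3
P-positions are exactly the n with G(n) = 0.

0, 2, 4, 6, 16, 18, 20, 22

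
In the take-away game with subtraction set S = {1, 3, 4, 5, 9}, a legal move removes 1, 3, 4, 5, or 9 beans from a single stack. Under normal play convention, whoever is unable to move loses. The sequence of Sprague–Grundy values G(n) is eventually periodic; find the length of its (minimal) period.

8

G(0) = 0
G(1) = mex{0} = 1
G(2) = mex{1} = 0
G(3) = mex{0,0} = 1
G(4) = mex{1,1,0} = 2
G(5) = mex{2,0,1,0} = 3
G(6) = mex{3,1,0,1} = 2
G(7) = mex{2,2,1,0} = 3
G(8) = mex{3,3,2,1} = 0
G(9) = mex{0,2,3,2,0} = 1
G(10) = mex{1,3,2,3,1} = 0
G(11) = mex{0,0,3,2,0} = 1
G(12) = mex{1,1,0,3,1} = 2
G(13) = mex{2,0,1,0,2} = 3
G(14) = mex{3,1,0,1,3} = 2
G(15) = mex{2,2,1,0,2} = 3
G(16) = mex{3,3,2,1,3} = 0
G(17) = mex{0,2,3,2,0} = 1
G(18) = mex{1,3,2,3,1} = 0
G(n+8) = G(n) holds for n = 0,…,8 (a full window of length max(S) = 9), so the sequence is purely periodic with period 8.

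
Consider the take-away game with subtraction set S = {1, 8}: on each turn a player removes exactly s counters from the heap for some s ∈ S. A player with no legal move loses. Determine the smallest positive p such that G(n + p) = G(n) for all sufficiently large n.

9

n :  0  1  2  3  4  5  6  7  8  9 10 11 12 13 14 15 16 17 18 19
G :  0  1  0  1  0  1  0  1  2  0  1  0  1  0  1  0  1  2  0  1
G(n+9) = G(n) holds for n = 0,…,7 (a full window of length max(S) = 8), so the sequence is purely periodic with period 9.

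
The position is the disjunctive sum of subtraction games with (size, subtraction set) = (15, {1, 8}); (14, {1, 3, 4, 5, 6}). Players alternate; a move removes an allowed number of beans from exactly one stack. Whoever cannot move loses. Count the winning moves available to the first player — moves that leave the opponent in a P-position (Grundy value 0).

2

Stack A, S = {1, 8}:
n :  0  1  2  3  4  5  6  7  8  9 10 11 12 13 14 15
G :  0  1  0  1  0  1  0  1  2  0  1  0  1  0  1  0
G_A(15) = 0.
Stack B, S = {1, 3, 4, 5, 6}:
G(0) = 0
G(1) = mex{0} = 1
G(2) = mex{1} = 0
G(3) = mex{0,0} = 1
G(4) = mex{1,1,0} = 2
G(5) = mex{2,0,1,0} = 3
G(6) = mex{3,1,0,1,0} = 2
G(7) = mex{2,2,1,0,1} = 3
G(8) = mex{3,3,2,1,0} = 4
G(9) = mex{4,2,3,2,1} = 0
G(10) = mex{0,3,2,3,2} = 1
G(11) = mex{1,4,3,2,3} = 0
G(12) = mex{0,0,4,3,2} = 1
G(13) = mex{1,1,0,4,3} = 2
G(14) = mex{2,0,1,0,4} = 3
G_B(14) = 3.
Combined Grundy value = 0 ⊕ 3 = 3.
A winning move leaves total XOR = 0, i.e. changes one component's Grundy value g to g ⊕ X where X is the current total.
Stack A: need g' = 0⊕3 = 3. Options: 15−1→G=1, 15−8→G=1. Hits: 0.
Stack B: need g' = 3⊕3 = 0. Options: 14−1→G=2, 14−3→G=0, 14−4→G=1, 14−5→G=0, 14−6→G=4. Hits: 2.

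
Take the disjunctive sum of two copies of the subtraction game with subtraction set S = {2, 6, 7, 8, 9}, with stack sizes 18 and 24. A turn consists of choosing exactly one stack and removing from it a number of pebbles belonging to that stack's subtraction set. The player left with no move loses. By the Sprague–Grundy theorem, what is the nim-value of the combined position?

3

All stacks use S = {2, 6, 7, 8, 9}:
G(0) = 0
G(1) = mex{} = 0
G(2) = mex{0} = 1
G(3) = mex{0} = 1
G(4) = mex{1} = 0
G(5) = mex{1} = 0
G(6) = mex{0,0} = 1
G(7) = mex{0,0,0} = 1
G(8) = mex{1,1,0,0} = 2
G(9) = mex{1,1,1,0,0} = 2
G(10) = mex{2,0,1,1,0} = 3
G(11) = mex{2,0,0,1,1} = 3
G(12) = mex{3,1,0,0,1} = 2
G(13) = mex{3,1,1,0,0} = 2
G(14) = mex{2,2,1,1,0} = 3
G(15) = mex{2,2,2,1,1} = 0
G(16) = mex{3,3,2,2,1} = 0
G(17) = mex{0,3,3,2,2} = 1
G(18) = mex{0,2,3,3,2} = 1
G(19) = mex{1,2,2,3,3} = 0
G(20) = mex{1,3,2,2,3} = 0
G(21) = mex{0,0,3,2,2} = 1
G(22) = mex{0,0,0,3,2} = 1
G(23) = mex{1,1,0,0,3} = 2
G(24) = mex{1,1,1,0,0} = 2
Stack A: G(18) = 1.
Stack B: G(24) = 2.
Combined Grundy value = 1 ⊕ 2 = 3.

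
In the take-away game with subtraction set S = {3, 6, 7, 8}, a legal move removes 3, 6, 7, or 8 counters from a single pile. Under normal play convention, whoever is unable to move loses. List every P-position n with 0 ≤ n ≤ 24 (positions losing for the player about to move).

G(0) = 0
G(1) = mex{} = 0
G(2) = mex{} = 0
G(3) = mex{0} = 1
G(4) = mex{0} = 1
G(5) = mex{0} = 1
G(6) = mex{1,0} = 2
G(7) = mex{1,0,0} = 2
G(8) = mex{1,0,0,0} = 2
G(9) = mex{2,1,0,0} = 3
G(10) = mex{2,1,1,0} = 3
G(11) = mex{2,1,1,1} = 0
G(12) = mex{3,2,1,1} = 0
G(13) = mex{3,2,2,1} = 0
G(14) = mex{0,2,2,2} = 1
G(15) = mex{0,3,2,2} = 1
G(16) = mex{0,3,3,2} = 1
G(17) = mex{1,0,3,3} = 2
G(18) = mex{1,0,0,3} = 2
G(19) = mex{1,0,0,0} = 2
G(20) = mex{2,1,0,0} = 3
G(21) = mex{2,1,1,0} = 3
G(22) = mex{2,1,1,1} = 0
G(23) = mex{3,2,1,1} = 0
G(24) = mex{3,2,2,1} = 0
P-positions are exactly the n with G(n) = 0.

0, 1, 2, 11, 12, 13, 22, 23, 24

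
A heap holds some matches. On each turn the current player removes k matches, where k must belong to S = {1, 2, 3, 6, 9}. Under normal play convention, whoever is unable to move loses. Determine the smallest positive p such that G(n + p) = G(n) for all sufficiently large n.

G(0) = 0
G(1) = mex{0} = 1
G(2) = mex{1,0} = 2
G(3) = mex{2,1,0} = 3
G(4) = mex{3,2,1} = 0
G(5) = mex{0,3,2} = 1
G(6) = mex{1,0,3,0} = 2
G(7) = mex{2,1,0,1} = 3
G(8) = mex{3,2,1,2} = 0
G(9) = mex{0,3,2,3,0} = 1
G(10) = mex{1,0,3,0,1} = 2
G(11) = mex{2,1,0,1,2} = 3
G(12) = mex{3,2,1,2,3} = 0
G(13) = mex{0,3,2,3,0} = 1
G(14) = mex{1,0,3,0,1} = 2
G(n+4) = G(n) holds for n = 0,…,8 (a full window of length max(S) = 9), so the sequence is purely periodic with period 4.

4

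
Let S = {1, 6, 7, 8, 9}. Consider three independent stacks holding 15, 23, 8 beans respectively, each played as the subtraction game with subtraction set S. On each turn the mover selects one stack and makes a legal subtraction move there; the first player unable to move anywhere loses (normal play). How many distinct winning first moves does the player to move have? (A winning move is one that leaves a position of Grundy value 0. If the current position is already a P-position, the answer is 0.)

0

All stacks use S = {1, 6, 7, 8, 9}:
n :  0  1  2  3  4  5  6  7  8  9 10 11 12 13 14 15 16 17 18 19 20 21 22 23
G :  0  1  0  1  0  1  2  3  2  3  2  3  4  5  0  1  0  1  0  1  2  3  2  3
Stack A: G(15) = 1.
Stack B: G(23) = 3.
Stack C: G(8) = 2.
Combined Grundy value = 1 ⊕ 3 ⊕ 2 = 0.
A winning move leaves total XOR = 0, i.e. changes one component's Grundy value g to g ⊕ X where X is the current total.
Stack A: target g' = 1⊕0 = 1, but every legal move changes the Grundy value (mex property), so 0 moves.
Stack B: target g' = 3⊕0 = 3, but every legal move changes the Grundy value (mex property), so 0 moves.
Stack C: target g' = 2⊕0 = 2, but every legal move changes the Grundy value (mex property), so 0 moves.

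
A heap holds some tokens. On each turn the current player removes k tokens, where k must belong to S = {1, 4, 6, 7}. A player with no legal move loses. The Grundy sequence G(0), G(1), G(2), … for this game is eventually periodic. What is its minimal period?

13

n :  0  1  2  3  4  5  6  7  8  9 10 11 12 13 14 15 16 17 18 19 20 21 22 23 24 25 26 27
G :  0  1  0  1  2  0  1  2  3  2  0  1  2  0  1  0  1  2  0  1  2  3  2  0  1  2  0  1
G(n+13) = G(n) holds for n = 0,…,6 (a full window of length max(S) = 7), so the sequence is purely periodic with period 13.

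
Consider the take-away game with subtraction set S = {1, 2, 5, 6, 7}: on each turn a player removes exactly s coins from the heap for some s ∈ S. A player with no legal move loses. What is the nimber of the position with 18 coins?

n :  0  1  2  3  4  5  6  7  8  9 10 11 12 13 14 15 16 17 18
G :  0  1  2  0  1  2  3  4  5  3  4  0  1  2  0  1  2  3  4

4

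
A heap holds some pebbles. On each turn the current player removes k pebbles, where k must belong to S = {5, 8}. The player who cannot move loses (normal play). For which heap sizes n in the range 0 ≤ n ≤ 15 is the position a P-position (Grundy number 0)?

0, 1, 2, 3, 4, 13, 14, 15

G(0) = 0
G(1) = mex{} = 0
G(2) = mex{} = 0
G(3) = mex{} = 0
G(4) = mex{} = 0
G(5) = mex{0} = 1
G(6) = mex{0} = 1
G(7) = mex{0} = 1
G(8) = mex{0,0} = 1
G(9) = mex{0,0} = 1
G(10) = mex{1,0} = 2
G(11) = mex{1,0} = 2
G(12) = mex{1,0} = 2
G(13) = mex{1,1} = 0
G(14) = mex{1,1} = 0
G(15) = mex{2,1} = 0
P-positions are exactly the n with G(n) = 0.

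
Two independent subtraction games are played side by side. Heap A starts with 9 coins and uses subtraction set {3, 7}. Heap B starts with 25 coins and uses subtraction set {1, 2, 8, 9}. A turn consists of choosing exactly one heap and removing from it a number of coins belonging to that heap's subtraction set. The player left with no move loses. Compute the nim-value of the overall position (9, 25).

Heap A, S = {3, 7}:
G(0) = 0
G(1) = mex{} = 0
G(2) = mex{} = 0
G(3) = mex{0} = 1
G(4) = mex{0} = 1
G(5) = mex{0} = 1
G(6) = mex{1} = 0
G(7) = mex{1,0} = 2
G(8) = mex{1,0} = 2
G(9) = mex{0,0} = 1
G_A(9) = 1.
Heap B, S = {1, 2, 8, 9}:
n :  0  1  2  3  4  5  6  7  8  9 10 11 12 13 14 15 16 17 18 19 20 21 22 23 24 25
G :  0  1  2  0  1  2  0  1  2  3  0  1  2  0  1  2  0  1  2  3  0  1  2  0  1  2
G_B(25) = 2.
Combined Grundy value = 1 ⊕ 2 = 3.

3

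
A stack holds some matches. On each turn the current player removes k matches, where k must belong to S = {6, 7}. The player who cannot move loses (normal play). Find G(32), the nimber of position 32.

n :  0  1  2  3  4  5  6  7  8  9 10 11 12 13 14 15 16 17 18 19 20 21 22 23 24 25 26 27 28 29 30 31 32
G :  0  0  0  0  0  0  1  1  1  1  1  1  2  0  0  0  0  0  0  1  1  1  1  1  1  2  0  0  0  0  0  0  1

1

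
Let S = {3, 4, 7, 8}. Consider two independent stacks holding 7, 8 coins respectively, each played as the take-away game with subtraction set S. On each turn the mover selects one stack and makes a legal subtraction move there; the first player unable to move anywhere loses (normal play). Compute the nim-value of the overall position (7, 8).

All stacks use S = {3, 4, 7, 8}:
G(0) = 0
G(1) = mex{} = 0
G(2) = mex{} = 0
G(3) = mex{0} = 1
G(4) = mex{0,0} = 1
G(5) = mex{0,0} = 1
G(6) = mex{1,0} = 2
G(7) = mex{1,1,0} = 2
G(8) = mex{1,1,0,0} = 2
Stack A: G(7) = 2.
Stack B: G(8) = 2.
Combined Grundy value = 2 ⊕ 2 = 0.

0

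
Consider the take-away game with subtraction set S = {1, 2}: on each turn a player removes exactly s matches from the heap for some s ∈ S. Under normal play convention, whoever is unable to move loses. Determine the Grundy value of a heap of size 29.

2

n :  0  1  2  3  4  5  6  7  8  9 10 11 12 13 14 15 16 17 18 19 20 21 22 23 24 25 26 27 28 29
G :  0  1  2  0  1  2  0  1  2  0  1  2  0  1  2  0  1  2  0  1  2  0  1  2  0  1  2  0  1  2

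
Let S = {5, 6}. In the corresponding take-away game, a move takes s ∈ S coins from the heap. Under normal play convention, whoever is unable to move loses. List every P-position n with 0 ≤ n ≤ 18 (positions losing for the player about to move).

0, 1, 2, 3, 4, 11, 12, 13, 14, 15

n :  0  1  2  3  4  5  6  7  8  9 10 11 12 13 14 15 16 17 18
G :  0  0  0  0  0  1  1  1  1  1  2  0  0  0  0  0  1  1  1
P-positions are exactly the n with G(n) = 0.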